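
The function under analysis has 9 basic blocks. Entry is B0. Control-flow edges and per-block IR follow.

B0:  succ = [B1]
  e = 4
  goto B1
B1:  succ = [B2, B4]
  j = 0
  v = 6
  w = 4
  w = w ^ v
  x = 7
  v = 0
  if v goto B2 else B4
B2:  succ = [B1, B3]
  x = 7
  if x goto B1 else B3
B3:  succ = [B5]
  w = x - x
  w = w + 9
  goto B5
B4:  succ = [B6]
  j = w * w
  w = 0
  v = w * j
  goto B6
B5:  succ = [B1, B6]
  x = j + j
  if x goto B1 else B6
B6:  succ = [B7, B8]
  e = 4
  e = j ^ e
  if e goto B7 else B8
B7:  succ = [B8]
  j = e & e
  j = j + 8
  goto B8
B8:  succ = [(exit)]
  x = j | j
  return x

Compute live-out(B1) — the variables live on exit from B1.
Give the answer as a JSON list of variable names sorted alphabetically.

Answer: ["j", "w"]

Working:
def/use:
  B0: def={e} ue=∅
  B1: def={j,v,w,x} ue=∅
  B2: def={x} ue=∅
  B3: def={w} ue={x}
  B4: def={j,v,w} ue={w}
  B5: def={x} ue={j}
  B6: def={e} ue={j}
  B7: def={j} ue={e}
  B8: def={x} ue={j}

Live sets:
  B0 li=∅ lo=∅
  B1 li=∅ lo={j,w}
  B2 li={j} lo={j,x}
  B3 li={j,x} lo={j}
  B4 li={w} lo={j}
  B5 li={j} lo={j}
  B6 li={j} lo={e,j}
  B7 li={e} lo={j}
  B8 li={j} lo=∅

live-out(B1) = ["j", "w"]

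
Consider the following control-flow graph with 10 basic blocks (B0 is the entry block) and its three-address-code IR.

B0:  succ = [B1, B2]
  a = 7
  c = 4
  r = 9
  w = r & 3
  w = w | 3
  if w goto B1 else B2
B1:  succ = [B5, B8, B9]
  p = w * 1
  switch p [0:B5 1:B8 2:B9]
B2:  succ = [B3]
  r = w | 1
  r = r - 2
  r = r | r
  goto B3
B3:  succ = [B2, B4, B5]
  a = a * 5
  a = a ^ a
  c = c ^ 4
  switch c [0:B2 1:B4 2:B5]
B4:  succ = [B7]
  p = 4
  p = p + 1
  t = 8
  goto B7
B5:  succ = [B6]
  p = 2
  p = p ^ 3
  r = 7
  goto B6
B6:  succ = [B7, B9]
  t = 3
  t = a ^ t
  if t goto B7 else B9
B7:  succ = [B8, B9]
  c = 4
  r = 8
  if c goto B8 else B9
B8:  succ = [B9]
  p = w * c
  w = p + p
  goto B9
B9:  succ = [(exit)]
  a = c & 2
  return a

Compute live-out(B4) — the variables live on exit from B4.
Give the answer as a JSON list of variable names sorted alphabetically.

Answer: ["w"]

Analysis:
Per-block:
  B0: {a,c,r,w} / ∅
  B1: {p} / {w}
  B2: {r} / {w}
  B3: {a,c} / {a,c}
  B4: {p,t} / ∅
  B5: {p,r} / ∅
  B6: {t} / {a}
  B7: {c,r} / ∅
  B8: {p,w} / {c,w}
  B9: {a} / {c}

Backward fixpoint:
  B0: in=∅ out={a,c,w}
  B1: in={a,c,w} out={a,c,w}
  B2: in={a,c,w} out={a,c,w}
  B3: in={a,c,w} out={a,c,w}
  B4: in={w} out={w}
  B5: in={a,c,w} out={a,c,w}
  B6: in={a,c,w} out={c,w}
  B7: in={w} out={c,w}
  B8: in={c,w} out={c}
  B9: in={c} out=∅

live-out(B4) = ["w"]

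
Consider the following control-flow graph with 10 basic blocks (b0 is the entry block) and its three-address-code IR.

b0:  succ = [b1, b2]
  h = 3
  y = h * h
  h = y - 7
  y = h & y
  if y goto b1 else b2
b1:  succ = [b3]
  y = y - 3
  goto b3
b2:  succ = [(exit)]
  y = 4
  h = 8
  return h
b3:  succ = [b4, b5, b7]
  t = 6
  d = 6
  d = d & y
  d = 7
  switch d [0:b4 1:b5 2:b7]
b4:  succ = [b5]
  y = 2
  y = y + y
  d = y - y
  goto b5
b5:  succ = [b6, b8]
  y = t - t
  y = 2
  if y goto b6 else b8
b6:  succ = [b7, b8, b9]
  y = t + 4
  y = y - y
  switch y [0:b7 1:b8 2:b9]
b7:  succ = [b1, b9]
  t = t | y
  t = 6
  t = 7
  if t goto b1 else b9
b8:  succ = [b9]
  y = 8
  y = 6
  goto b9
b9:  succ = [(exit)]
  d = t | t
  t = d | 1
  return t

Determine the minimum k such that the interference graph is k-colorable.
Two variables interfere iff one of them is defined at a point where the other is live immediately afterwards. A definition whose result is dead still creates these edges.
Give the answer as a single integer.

Per-block:
  b0 def {h,y} use ∅
  b1 def {y} use {y}
  b2 def {h,y} use ∅
  b3 def {d,t} use {y}
  b4 def {d,y} use ∅
  b5 def {y} use {t}
  b6 def {y} use {t}
  b7 def {t} use {t,y}
  b8 def {y} use ∅
  b9 def {d,t} use {t}

Liveness:
  live b0: ∅→{y}
  live b1: {y}→{y}
  live b2: ∅→∅
  live b3: {y}→{t,y}
  live b4: {t}→{t}
  live b5: {t}→{t}
  live b6: {t}→{t,y}
  live b7: {t,y}→{t,y}
  live b8: {t}→{t}
  live b9: {t}→∅

Interference:
  d↔{t,y}
  h↔{y}
  t↔{d,y}
  y↔{d,h,t}

Registers:
  clique {d,t,y} ⇒ need ≥ 3
  3-colouring: R0={y}  R1={d,h}  R2={t}
  χ = 3

Answer: 3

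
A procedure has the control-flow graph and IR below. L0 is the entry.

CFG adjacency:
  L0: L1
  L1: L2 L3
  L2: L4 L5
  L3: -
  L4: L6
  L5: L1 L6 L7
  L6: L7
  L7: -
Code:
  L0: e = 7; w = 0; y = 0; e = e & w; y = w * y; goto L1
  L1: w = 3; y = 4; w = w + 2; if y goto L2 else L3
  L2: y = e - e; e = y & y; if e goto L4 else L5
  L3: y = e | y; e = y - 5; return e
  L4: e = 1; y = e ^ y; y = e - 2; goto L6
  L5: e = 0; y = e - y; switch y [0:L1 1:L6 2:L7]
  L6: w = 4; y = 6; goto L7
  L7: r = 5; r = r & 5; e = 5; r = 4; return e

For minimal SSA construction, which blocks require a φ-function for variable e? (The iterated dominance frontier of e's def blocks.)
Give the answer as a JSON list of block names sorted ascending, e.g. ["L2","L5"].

idom tree: L1←L0 L2←L1 L3←L1 L4←L2 L5←L2 L6←L2 L7←L2
Join-block Dom:
  L1: preds {L0,L5}: {L0} ∩ {L0,L1,L2,L5} = {L0}; idom=L0
  L6: preds {L4,L5}: {L0,L1,L2,L4} ∩ {L0,L1,L2,L5} = {L0,L1,L2}; idom=L2
  L7: preds {L5,L6}: {L0,L1,L2,L5} ∩ {L0,L1,L2,L6} = {L0,L1,L2}; idom=L2

Frontier:
  join L1 pred L0: · stop@L0
  join L1 pred L5: L5→L2→L1 stop@L0
  join L6 pred L4: L4 stop@L2
  join L6 pred L5: L5 stop@L2
  join L7 pred L5: L5 stop@L2
  join L7 pred L6: L6 stop@L2
  L0: DF=∅
  L1: DF={L1}
  L2: DF={L1}
  L3: DF=∅
  L4: DF={L6}
  L5: DF={L1,L6,L7}
  L6: DF={L7}
  L7: DF=∅

φ for e: defs {L0,L2,L3,L4,L5,L7}
  DF⁺ = {L1,L6,L7}

Answer: ["L1", "L6", "L7"]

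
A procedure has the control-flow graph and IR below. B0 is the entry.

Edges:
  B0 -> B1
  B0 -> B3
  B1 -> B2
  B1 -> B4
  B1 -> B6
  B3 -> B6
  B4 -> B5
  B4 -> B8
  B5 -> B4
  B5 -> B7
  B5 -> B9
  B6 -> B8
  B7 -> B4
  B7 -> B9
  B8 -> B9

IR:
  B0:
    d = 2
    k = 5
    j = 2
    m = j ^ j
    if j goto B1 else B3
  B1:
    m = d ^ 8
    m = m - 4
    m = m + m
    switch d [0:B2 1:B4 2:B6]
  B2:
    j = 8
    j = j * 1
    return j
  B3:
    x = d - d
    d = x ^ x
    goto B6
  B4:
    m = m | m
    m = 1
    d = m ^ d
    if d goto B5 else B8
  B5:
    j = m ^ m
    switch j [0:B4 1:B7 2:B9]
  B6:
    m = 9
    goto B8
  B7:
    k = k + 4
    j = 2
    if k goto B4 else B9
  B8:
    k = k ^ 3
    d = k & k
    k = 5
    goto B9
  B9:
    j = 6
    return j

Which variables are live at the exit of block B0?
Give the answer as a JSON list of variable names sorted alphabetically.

Answer: ["d", "k"]

Derivation:
def/use:
  B0: {d,j,k,m} / ∅
  B1: {m} / {d}
  B2: {j} / ∅
  B3: {d,x} / {d}
  B4: {d,m} / {d,m}
  B5: {j} / {m}
  B6: {m} / ∅
  B7: {j,k} / {k}
  B8: {d,k} / {k}
  B9: {j} / ∅

Live sets:
  live B0: ∅→{d,k}
  live B1: {d,k}→{d,k,m}
  live B2: ∅→∅
  live B3: {d,k}→{k}
  live B4: {d,k,m}→{d,k,m}
  live B5: {d,k,m}→{d,k,m}
  live B6: {k}→{k}
  live B7: {d,k,m}→{d,k,m}
  live B8: {k}→∅
  live B9: ∅→∅

live-out(B0) = ["d", "k"]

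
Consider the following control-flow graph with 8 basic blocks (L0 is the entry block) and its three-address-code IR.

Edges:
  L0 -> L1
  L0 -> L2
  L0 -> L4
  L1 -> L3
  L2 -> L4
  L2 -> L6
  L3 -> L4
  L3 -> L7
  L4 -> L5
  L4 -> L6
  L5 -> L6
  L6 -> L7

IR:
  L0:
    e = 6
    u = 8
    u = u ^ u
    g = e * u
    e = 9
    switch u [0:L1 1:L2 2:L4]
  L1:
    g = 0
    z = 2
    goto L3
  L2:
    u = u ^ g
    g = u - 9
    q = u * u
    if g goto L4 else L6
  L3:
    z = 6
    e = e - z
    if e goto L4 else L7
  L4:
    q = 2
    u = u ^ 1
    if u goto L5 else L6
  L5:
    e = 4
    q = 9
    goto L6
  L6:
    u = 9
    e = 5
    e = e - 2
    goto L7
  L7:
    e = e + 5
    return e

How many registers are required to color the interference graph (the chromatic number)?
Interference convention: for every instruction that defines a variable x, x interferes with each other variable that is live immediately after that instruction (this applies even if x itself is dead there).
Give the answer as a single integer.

Answer: 3

Derivation:
def/use:
  L0: def={e,g,u} ue=∅
  L1: def={g,z} ue=∅
  L2: def={g,q,u} ue={g,u}
  L3: def={e,z} ue={e}
  L4: def={q,u} ue={u}
  L5: def={e,q} ue=∅
  L6: def={e,u} ue=∅
  L7: def={e} ue={e}

Live sets:
  live L0: ∅→{e,g,u}
  live L1: {e,u}→{e,u}
  live L2: {g,u}→{u}
  live L3: {e,u}→{e,u}
  live L4: {u}→∅
  live L5: ∅→∅
  live L6: ∅→{e}
  live L7: {e}→∅

Interfere edges:
  e: {g,u,z}
  g: {e,q,u}
  q: {g,u}
  u: {e,g,q,z}
  z: {e,u}

Colouring:
  clique {e,g,u} ⇒ need ≥ 3
  assign e→c1 g→c2 q→c1 u→c0 z→c2 — no edge inside a register ⇒ χ ≤ 3
  χ = 3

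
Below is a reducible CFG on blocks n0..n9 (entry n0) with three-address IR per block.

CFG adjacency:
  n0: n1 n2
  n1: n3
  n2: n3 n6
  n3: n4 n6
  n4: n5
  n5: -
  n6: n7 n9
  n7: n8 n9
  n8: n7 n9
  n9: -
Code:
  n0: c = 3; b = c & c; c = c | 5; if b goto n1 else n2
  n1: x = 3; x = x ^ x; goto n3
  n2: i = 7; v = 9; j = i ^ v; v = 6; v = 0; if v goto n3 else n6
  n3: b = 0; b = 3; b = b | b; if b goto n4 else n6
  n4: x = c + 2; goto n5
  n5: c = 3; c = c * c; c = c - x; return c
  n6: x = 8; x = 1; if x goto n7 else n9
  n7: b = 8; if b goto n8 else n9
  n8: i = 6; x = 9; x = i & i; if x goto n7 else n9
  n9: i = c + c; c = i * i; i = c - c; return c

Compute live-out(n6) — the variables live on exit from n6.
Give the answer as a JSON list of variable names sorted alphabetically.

def/use:
  n0: {b,c} / ∅
  n1: {x} / ∅
  n2: {i,j,v} / ∅
  n3: {b} / ∅
  n4: {x} / {c}
  n5: {c} / {x}
  n6: {x} / ∅
  n7: {b} / ∅
  n8: {i,x} / ∅
  n9: {c,i} / {c}

Backward fixpoint:
  n0 li=∅ lo={c}
  n1 li={c} lo={c}
  n2 li={c} lo={c}
  n3 li={c} lo={c}
  n4 li={c} lo={x}
  n5 li={x} lo=∅
  n6 li={c} lo={c}
  n7 li={c} lo={c}
  n8 li={c} lo={c}
  n9 li={c} lo=∅

live-out(n6) = ["c"]

Answer: ["c"]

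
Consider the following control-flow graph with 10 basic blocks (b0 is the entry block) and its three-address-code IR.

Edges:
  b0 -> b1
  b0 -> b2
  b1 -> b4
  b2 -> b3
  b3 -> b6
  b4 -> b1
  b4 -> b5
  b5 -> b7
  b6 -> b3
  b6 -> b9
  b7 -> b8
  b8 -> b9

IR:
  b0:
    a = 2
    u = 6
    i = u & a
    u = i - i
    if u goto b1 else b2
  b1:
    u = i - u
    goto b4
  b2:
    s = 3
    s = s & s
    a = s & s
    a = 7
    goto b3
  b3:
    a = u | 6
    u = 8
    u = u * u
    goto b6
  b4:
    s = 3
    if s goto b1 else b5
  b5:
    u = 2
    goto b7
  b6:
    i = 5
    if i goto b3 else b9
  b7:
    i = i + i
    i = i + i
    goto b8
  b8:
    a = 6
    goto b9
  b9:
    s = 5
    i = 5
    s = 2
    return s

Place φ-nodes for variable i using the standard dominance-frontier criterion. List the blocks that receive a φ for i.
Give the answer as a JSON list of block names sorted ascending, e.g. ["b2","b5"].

idom tree: b1←b0 b2←b0 b3←b2 b4←b1 b5←b4 b6←b3 b7←b5 b8←b7 b9←b0
Dom at joins:
  b1: preds {b0,b4}: {b0} ∩ {b0,b1,b4} = {b0}; idom=b0
  b3: preds {b2,b6}: {b0,b2} ∩ {b0,b2,b3,b6} = {b0,b2}; idom=b2
  b9: preds {b6,b8}: {b0,b2,b3,b6} ∩ {b0,b1,b4,b5,b7,b8} = {b0}; idom=b0

DF walk-up:
  b1←b0: walk · to b0
  b1←b4: walk b4→b1 to b0
  b3←b2: walk · to b2
  b3←b6: walk b6→b3 to b2
  b9←b6: walk b6→b3→b2 to b0
  b9←b8: walk b8→b7→b5→b4→b1 to b0
  b0: DF=∅
  b1: DF={b1,b9}
  b2: DF={b9}
  b3: DF={b3,b9}
  b4: DF={b1,b9}
  b5: DF={b9}
  b6: DF={b3,b9}
  b7: DF={b9}
  b8: DF={b9}
  b9: DF=∅

φ for i: defs {b0,b6,b7,b9}
  DF⁺ = {b3,b9}

Answer: ["b3", "b9"]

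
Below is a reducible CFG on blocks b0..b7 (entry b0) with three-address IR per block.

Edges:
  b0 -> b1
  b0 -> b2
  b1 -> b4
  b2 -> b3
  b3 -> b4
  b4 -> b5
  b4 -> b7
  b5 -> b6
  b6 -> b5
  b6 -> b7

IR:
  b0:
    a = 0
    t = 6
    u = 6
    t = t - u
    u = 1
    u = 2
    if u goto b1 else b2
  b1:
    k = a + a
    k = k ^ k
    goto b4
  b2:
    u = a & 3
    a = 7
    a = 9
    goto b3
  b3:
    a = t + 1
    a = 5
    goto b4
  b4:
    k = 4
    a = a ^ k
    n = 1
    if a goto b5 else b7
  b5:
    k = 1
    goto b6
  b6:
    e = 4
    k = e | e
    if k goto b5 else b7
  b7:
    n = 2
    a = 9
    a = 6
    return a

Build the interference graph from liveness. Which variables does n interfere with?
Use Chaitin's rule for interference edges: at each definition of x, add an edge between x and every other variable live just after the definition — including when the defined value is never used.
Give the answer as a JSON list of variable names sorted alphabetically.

Block summaries:
  b0: def={a,t,u} ue=∅
  b1: def={k} ue={a}
  b2: def={a,u} ue={a}
  b3: def={a} ue={t}
  b4: def={a,k,n} ue={a}
  b5: def={k} ue=∅
  b6: def={e,k} ue=∅
  b7: def={a,n} ue=∅

Backward fixpoint:
  b0: in=∅ out={a,t}
  b1: in={a} out={a}
  b2: in={a,t} out={t}
  b3: in={t} out={a}
  b4: in={a} out=∅
  b5: in=∅ out=∅
  b6: in=∅ out=∅
  b7: in=∅ out=∅

Interfere edges:
  a — {k,n,t,u}
  e — ∅
  k — {a}
  n — {a}
  t — {a,u}
  u — {a,t}

N(n) = ["a"]

Answer: ["a"]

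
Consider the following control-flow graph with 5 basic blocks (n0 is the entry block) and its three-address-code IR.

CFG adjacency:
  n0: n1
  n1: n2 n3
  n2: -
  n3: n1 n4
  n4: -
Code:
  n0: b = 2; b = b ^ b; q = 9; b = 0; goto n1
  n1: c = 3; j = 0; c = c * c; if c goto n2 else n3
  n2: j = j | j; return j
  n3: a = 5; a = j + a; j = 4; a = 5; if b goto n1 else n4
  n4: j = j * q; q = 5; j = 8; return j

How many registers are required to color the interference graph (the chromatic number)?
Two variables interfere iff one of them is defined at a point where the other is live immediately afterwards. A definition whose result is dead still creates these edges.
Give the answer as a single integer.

Per-block:
  n0 def {b,q} use ∅
  n1 def {c,j} use ∅
  n2 def {j} use {j}
  n3 def {a,j} use {b,j}
  n4 def {j,q} use {j,q}

Liveness:
  n0: in=∅ out={b,q}
  n1: in={b,q} out={b,j,q}
  n2: in={j} out=∅
  n3: in={b,j,q} out={b,j,q}
  n4: in={j,q} out=∅

Interference:
  a — {b,j,q}
  b — {a,c,j,q}
  c — {b,j,q}
  j — {a,b,c,q}
  q — {a,b,c,j}

Colouring:
  lower bound: {a,b,j,q} mutually conflict ⇒ χ ≥ 4
  4-colouring: R0={b}  R1={j}  R2={q}  R3={a,c}
  χ = 4

Answer: 4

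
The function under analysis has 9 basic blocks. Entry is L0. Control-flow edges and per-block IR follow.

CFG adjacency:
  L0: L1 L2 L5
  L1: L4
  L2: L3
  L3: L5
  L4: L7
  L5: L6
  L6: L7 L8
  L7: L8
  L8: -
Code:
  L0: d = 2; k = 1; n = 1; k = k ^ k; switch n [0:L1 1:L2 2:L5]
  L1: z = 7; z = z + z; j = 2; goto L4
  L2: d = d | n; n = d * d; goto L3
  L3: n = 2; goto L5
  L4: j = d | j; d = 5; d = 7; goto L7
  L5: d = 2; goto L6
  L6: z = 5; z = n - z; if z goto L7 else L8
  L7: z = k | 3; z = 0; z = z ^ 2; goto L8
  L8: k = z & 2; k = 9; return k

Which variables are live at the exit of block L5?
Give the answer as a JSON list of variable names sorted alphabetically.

Answer: ["k", "n"]

Analysis:
Block summaries:
  L0: def={d,k,n} ue=∅
  L1: def={j,z} ue=∅
  L2: def={d,n} ue={d,n}
  L3: def={n} ue=∅
  L4: def={d,j} ue={d,j}
  L5: def={d} ue=∅
  L6: def={z} ue={n}
  L7: def={z} ue={k}
  L8: def={k} ue={z}

Liveness:
  L0 li=∅ lo={d,k,n}
  L1 li={d,k} lo={d,j,k}
  L2 li={d,k,n} lo={k}
  L3 li={k} lo={k,n}
  L4 li={d,j,k} lo={k}
  L5 li={k,n} lo={k,n}
  L6 li={k,n} lo={k,z}
  L7 li={k} lo={z}
  L8 li={z} lo=∅

live-out(L5) = ["k", "n"]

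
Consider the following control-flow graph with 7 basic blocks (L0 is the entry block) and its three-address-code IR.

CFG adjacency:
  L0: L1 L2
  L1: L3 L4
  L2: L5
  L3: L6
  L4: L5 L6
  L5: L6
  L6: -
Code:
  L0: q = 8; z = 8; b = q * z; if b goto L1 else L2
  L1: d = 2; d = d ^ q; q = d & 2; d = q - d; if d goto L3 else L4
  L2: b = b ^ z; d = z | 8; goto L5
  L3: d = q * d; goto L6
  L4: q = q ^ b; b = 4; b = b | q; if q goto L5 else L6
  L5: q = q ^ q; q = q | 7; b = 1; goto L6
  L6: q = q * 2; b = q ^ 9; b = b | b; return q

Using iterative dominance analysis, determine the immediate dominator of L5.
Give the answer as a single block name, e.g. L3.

Answer: L0

Working:
idom tree: L1←L0 L2←L0 L3←L1 L4←L1 L5←L0 L6←L0
Join-block Dom:
  L5: preds {L2,L4}: {L0,L2} ∩ {L0,L1,L4} = {L0}; idom=L0
  L6: preds {L3,L4,L5}: {L0,L1,L3} ∩ {L0,L1,L4} ∩ {L0,L5} = {L0}; idom=L0

idom(L5) = L0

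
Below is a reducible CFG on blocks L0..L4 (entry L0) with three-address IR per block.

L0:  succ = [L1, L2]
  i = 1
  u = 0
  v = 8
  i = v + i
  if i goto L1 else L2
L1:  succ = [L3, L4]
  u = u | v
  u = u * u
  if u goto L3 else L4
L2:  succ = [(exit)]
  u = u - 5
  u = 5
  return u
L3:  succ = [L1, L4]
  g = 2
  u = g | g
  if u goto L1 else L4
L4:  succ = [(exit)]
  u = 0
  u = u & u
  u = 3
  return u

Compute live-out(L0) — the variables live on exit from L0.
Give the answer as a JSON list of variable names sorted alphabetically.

Per-block:
  L0 def {i,u,v} use ∅
  L1 def {u} use {u,v}
  L2 def {u} use {u}
  L3 def {g,u} use ∅
  L4 def {u} use ∅

Live sets:
  live L0: ∅→{u,v}
  live L1: {u,v}→{v}
  live L2: {u}→∅
  live L3: {v}→{u,v}
  live L4: ∅→∅

live-out(L0) = ["u", "v"]

Answer: ["u", "v"]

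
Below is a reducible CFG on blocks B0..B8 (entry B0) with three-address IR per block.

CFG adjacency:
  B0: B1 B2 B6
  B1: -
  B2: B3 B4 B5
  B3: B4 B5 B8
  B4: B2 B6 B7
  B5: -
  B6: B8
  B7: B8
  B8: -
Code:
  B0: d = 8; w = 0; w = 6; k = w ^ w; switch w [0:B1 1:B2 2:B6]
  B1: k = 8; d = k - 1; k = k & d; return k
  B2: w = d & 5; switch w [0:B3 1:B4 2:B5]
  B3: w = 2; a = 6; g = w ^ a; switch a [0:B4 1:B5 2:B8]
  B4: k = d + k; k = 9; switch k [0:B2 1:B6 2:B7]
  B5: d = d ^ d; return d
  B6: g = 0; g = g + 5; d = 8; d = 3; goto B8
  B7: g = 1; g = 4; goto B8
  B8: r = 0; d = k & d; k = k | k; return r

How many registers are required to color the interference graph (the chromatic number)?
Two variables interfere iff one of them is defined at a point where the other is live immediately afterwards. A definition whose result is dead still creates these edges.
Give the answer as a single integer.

Block summaries:
  B0: {d,k,w} / ∅
  B1: {d,k} / ∅
  B2: {w} / {d}
  B3: {a,g,w} / ∅
  B4: {k} / {d,k}
  B5: {d} / {d}
  B6: {d,g} / ∅
  B7: {g} / ∅
  B8: {d,k,r} / {d,k}

Backward fixpoint:
  live B0: ∅→{d,k}
  live B1: ∅→∅
  live B2: {d,k}→{d,k}
  live B3: {d,k}→{d,k}
  live B4: {d,k}→{d,k}
  live B5: {d}→∅
  live B6: {k}→{d,k}
  live B7: {d,k}→{d,k}
  live B8: {d,k}→∅

Interference:
  a — {d,g,k,w}
  d — {a,g,k,r,w}
  g — {a,d,k}
  k — {a,d,g,r,w}
  r — {d,k}
  w — {a,d,k}

Colouring:
  {a,d,g,k} pairwise interfere (4-clique) ⇒ χ ≥ 4
  assign a→R2 d→R0 g→R3 k→R1 r→R2 w→R3 — no edge inside a register ⇒ χ ≤ 4
  χ = 4

Answer: 4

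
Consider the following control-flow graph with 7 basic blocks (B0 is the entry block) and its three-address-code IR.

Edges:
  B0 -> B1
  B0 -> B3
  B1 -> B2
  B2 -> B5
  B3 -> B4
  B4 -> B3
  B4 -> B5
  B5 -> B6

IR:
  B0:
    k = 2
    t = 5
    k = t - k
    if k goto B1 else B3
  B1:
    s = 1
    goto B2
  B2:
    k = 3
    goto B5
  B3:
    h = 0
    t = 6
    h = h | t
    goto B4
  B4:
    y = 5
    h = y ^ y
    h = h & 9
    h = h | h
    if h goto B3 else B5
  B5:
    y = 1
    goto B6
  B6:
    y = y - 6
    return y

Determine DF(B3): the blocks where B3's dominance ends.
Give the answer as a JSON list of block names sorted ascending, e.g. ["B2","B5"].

Answer: ["B3", "B5"]

Derivation:
idom tree: B1←B0 B2←B1 B3←B0 B4←B3 B5←B0 B6←B5
Join-block Dom:
  B3: preds {B0,B4}: {B0} ∩ {B0,B3,B4} = {B0}; idom=B0
  B5: preds {B2,B4}: {B0,B1,B2} ∩ {B0,B3,B4} = {B0}; idom=B0

Frontier:
  join B3 pred B0: · stop@B0
  join B3 pred B4: B4→B3 stop@B0
  join B5 pred B2: B2→B1 stop@B0
  join B5 pred B4: B4→B3 stop@B0
  B0: DF=∅
  B1: DF={B5}
  B2: DF={B5}
  B3: DF={B3,B5}
  B4: DF={B3,B5}
  B5: DF=∅
  B6: DF=∅

DF(B3) = ["B3", "B5"]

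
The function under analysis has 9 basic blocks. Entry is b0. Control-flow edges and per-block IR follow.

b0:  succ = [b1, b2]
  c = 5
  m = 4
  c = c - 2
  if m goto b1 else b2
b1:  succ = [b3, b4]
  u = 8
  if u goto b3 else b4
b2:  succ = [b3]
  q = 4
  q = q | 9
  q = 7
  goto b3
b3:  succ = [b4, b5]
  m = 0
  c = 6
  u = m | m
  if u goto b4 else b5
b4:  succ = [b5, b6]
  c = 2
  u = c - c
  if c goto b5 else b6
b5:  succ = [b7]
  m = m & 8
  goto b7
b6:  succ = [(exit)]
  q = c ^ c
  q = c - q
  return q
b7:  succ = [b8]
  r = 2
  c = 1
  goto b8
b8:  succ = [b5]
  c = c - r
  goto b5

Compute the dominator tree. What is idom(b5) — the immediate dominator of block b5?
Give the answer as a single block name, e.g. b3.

Answer: b0

Working:
idom tree: b1←b0 b2←b0 b3←b0 b4←b0 b5←b0 b6←b4 b7←b5 b8←b7
Join-block Dom:
  b3: preds {b1,b2}: {b0,b1} ∩ {b0,b2} = {b0}; idom=b0
  b4: preds {b1,b3}: {b0,b1} ∩ {b0,b3} = {b0}; idom=b0
  b5: preds {b3,b4,b8}: {b0,b3} ∩ {b0,b4} ∩ {b0,b5,b7,b8} = {b0}; idom=b0

idom(b5) = b0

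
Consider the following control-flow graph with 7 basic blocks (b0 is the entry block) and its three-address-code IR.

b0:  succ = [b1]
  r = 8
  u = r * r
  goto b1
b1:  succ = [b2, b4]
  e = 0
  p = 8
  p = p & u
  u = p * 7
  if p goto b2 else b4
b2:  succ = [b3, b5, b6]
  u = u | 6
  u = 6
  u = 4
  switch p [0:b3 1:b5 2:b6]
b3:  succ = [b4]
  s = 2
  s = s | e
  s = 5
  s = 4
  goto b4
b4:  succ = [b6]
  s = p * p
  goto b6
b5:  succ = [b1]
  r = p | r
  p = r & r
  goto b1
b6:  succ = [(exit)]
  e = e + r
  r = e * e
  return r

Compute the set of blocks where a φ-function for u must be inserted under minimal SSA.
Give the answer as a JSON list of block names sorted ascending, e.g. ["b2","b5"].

idom tree: b1←b0 b2←b1 b3←b2 b4←b1 b5←b2 b6←b1
Dom∩ at merges:
  b1: preds {b0,b5}: {b0} ∩ {b0,b1,b2,b5} = {b0}; idom=b0
  b4: preds {b1,b3}: {b0,b1} ∩ {b0,b1,b2,b3} = {b0,b1}; idom=b1
  b6: preds {b2,b4}: {b0,b1,b2} ∩ {b0,b1,b4} = {b0,b1}; idom=b1

DF walk-up:
  b1←b0: walk · to b0
  b1←b5: walk b5→b2→b1 to b0
  b4←b1: walk · to b1
  b4←b3: walk b3→b2 to b1
  b6←b2: walk b2 to b1
  b6←b4: walk b4 to b1
  b0 → ∅
  b1 → {b1}
  b2 → {b1,b4,b6}
  b3 → {b4}
  b4 → {b6}
  b5 → {b1}
  b6 → ∅

φ for u: defs {b0,b1,b2}
  DF⁺ = {b1,b4,b6}

Answer: ["b1", "b4", "b6"]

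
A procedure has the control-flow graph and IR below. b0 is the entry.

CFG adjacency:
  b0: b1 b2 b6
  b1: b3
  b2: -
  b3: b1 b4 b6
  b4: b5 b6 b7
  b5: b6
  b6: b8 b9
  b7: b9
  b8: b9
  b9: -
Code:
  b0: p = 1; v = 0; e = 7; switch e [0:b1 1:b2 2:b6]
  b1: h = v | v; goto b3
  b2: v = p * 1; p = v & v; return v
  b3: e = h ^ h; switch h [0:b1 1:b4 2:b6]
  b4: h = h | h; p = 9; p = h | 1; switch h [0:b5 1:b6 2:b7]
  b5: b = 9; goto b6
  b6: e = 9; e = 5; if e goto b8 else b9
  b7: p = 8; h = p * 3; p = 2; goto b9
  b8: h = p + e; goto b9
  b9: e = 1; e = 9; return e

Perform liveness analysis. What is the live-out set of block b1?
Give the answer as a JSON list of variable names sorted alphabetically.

Block summaries:
  b0: {e,p,v} / ∅
  b1: {h} / {v}
  b2: {p,v} / {p}
  b3: {e} / {h}
  b4: {h,p} / {h}
  b5: {b} / ∅
  b6: {e} / ∅
  b7: {h,p} / ∅
  b8: {h} / {e,p}
  b9: {e} / ∅

Live sets:
  b0: in=∅ out={p,v}
  b1: in={p,v} out={h,p,v}
  b2: in={p} out=∅
  b3: in={h,p,v} out={h,p,v}
  b4: in={h} out={p}
  b5: in={p} out={p}
  b6: in={p} out={e,p}
  b7: in=∅ out=∅
  b8: in={e,p} out=∅
  b9: in=∅ out=∅

live-out(b1) = ["h", "p", "v"]

Answer: ["h", "p", "v"]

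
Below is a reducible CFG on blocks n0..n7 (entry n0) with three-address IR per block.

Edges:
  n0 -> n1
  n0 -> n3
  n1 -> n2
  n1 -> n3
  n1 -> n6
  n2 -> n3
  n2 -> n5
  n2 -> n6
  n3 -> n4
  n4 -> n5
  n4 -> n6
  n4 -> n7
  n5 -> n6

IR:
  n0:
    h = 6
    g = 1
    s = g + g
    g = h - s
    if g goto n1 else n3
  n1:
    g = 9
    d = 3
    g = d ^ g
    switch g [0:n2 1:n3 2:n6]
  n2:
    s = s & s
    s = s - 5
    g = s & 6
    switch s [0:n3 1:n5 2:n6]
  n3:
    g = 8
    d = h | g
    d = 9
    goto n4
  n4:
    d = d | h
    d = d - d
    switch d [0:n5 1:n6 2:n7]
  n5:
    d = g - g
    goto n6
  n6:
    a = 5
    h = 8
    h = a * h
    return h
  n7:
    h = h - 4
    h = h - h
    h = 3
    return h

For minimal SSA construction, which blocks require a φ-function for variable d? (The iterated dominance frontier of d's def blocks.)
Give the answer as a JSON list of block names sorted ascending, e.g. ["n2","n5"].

idom tree: n1←n0 n2←n1 n3←n0 n4←n3 n5←n0 n6←n0 n7←n4
Dom∩ at merges:
  n3: preds {n0,n1,n2}: {n0} ∩ {n0,n1} ∩ {n0,n1,n2} = {n0}; idom=n0
  n5: preds {n2,n4}: {n0,n1,n2} ∩ {n0,n3,n4} = {n0}; idom=n0
  n6: preds {n1,n2,n4,n5}: {n0,n1} ∩ {n0,n1,n2} ∩ {n0,n3,n4} ∩ {n0,n5} = {n0}; idom=n0

Frontier:
  n3←n0: walk · to n0
  n3←n1: walk n1 to n0
  n3←n2: walk n2→n1 to n0
  n5←n2: walk n2→n1 to n0
  n5←n4: walk n4→n3 to n0
  n6←n1: walk n1 to n0
  n6←n2: walk n2→n1 to n0
  n6←n4: walk n4→n3 to n0
  n6←n5: walk n5 to n0
  DF(n0)=∅
  DF(n1)={n3,n5,n6}
  DF(n2)={n3,n5,n6}
  DF(n3)={n5,n6}
  DF(n4)={n5,n6}
  DF(n5)={n6}
  DF(n6)=∅
  DF(n7)=∅

φ for d: defs {n1,n3,n4,n5}
  DF⁺ = {n3,n5,n6}

Answer: ["n3", "n5", "n6"]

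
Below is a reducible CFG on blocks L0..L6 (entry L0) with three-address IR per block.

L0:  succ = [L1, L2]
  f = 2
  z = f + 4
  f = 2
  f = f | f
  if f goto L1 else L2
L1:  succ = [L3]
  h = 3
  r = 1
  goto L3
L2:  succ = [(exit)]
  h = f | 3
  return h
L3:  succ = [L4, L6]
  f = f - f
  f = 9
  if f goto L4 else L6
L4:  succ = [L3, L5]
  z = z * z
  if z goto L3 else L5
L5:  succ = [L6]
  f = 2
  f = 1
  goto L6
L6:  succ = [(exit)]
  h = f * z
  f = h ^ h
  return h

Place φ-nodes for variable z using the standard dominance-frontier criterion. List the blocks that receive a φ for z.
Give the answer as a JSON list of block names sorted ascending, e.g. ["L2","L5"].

Answer: ["L3", "L6"]

Derivation:
idom tree: L1←L0 L2←L0 L3←L1 L4←L3 L5←L4 L6←L3
Join-block Dom:
  L3: preds {L1,L4}: {L0,L1} ∩ {L0,L1,L3,L4} = {L0,L1}; idom=L1
  L6: preds {L3,L5}: {L0,L1,L3} ∩ {L0,L1,L3,L4,L5} = {L0,L1,L3}; idom=L3

DF walk-up:
  join L3 pred L1: · stop@L1
  join L3 pred L4: L4→L3 stop@L1
  join L6 pred L3: · stop@L3
  join L6 pred L5: L5→L4 stop@L3
  L0: DF=∅
  L1: DF=∅
  L2: DF=∅
  L3: DF={L3}
  L4: DF={L3,L6}
  L5: DF={L6}
  L6: DF=∅

φ for z: defs {L0,L4}
  DF⁺ = {L3,L6}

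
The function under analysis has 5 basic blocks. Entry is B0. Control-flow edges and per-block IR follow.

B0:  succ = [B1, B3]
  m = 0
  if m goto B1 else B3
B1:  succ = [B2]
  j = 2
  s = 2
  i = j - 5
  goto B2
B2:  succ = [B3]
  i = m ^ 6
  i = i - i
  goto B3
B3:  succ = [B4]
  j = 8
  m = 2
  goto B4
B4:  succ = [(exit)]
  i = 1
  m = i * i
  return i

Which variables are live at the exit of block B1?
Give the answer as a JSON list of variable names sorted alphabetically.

Answer: ["m"]

Derivation:
def/use:
  B0: def={m} ue=∅
  B1: def={i,j,s} ue=∅
  B2: def={i} ue={m}
  B3: def={j,m} ue=∅
  B4: def={i,m} ue=∅

Liveness:
  B0 li=∅ lo={m}
  B1 li={m} lo={m}
  B2 li={m} lo=∅
  B3 li=∅ lo=∅
  B4 li=∅ lo=∅

live-out(B1) = ["m"]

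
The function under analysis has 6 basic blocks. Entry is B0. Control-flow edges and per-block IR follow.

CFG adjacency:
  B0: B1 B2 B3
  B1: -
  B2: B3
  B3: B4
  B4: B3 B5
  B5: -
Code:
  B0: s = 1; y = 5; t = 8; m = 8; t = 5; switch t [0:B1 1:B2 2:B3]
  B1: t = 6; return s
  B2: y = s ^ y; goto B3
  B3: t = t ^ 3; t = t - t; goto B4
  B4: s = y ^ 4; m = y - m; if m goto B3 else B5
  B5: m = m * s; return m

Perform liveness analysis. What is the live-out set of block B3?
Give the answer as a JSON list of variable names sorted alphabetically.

Answer: ["m", "t", "y"]

Working:
Per-block:
  B0 def {m,s,t,y} use ∅
  B1 def {t} use {s}
  B2 def {y} use {s,y}
  B3 def {t} use {t}
  B4 def {m,s} use {m,y}
  B5 def {m} use {m,s}

Live sets:
  B0 li=∅ lo={m,s,t,y}
  B1 li={s} lo=∅
  B2 li={m,s,t,y} lo={m,t,y}
  B3 li={m,t,y} lo={m,t,y}
  B4 li={m,t,y} lo={m,s,t,y}
  B5 li={m,s} lo=∅

live-out(B3) = ["m", "t", "y"]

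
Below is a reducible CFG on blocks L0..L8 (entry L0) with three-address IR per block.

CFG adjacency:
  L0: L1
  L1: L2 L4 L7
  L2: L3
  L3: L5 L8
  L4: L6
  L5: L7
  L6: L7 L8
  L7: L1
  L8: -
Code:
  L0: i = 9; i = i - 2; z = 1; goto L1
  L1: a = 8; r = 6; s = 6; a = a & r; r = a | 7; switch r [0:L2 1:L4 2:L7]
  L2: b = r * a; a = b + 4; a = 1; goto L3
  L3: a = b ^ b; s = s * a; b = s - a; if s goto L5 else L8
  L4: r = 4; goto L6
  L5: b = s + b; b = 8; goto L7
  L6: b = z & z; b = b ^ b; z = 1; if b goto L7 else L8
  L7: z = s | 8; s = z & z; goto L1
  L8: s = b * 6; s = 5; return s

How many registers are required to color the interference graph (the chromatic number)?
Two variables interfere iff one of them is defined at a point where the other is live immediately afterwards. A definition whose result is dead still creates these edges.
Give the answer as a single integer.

Answer: 4

Working:
Per-block:
  L0: def={i,z} ue=∅
  L1: def={a,r,s} ue=∅
  L2: def={a,b} ue={a,r}
  L3: def={a,b,s} ue={b,s}
  L4: def={r} ue=∅
  L5: def={b} ue={b,s}
  L6: def={b,z} ue={z}
  L7: def={s,z} ue={s}
  L8: def={s} ue={b}

Live sets:
  live L0: ∅→{z}
  live L1: {z}→{a,r,s,z}
  live L2: {a,r,s}→{b,s}
  live L3: {b,s}→{b,s}
  live L4: {s,z}→{s,z}
  live L5: {b,s}→{s}
  live L6: {s,z}→{b,s}
  live L7: {s}→{z}
  live L8: {b}→∅

Conflict graph:
  a — {b,r,s,z}
  b — {a,s,z}
  i — ∅
  r — {a,s,z}
  s — {a,b,r,z}
  z — {a,b,r,s}

Chromatic number:
  clique {a,b,s,z} ⇒ need ≥ 4
  4-colouring: r0={a,i}  r1={s}  r2={z}  r3={b,r}
  χ = 4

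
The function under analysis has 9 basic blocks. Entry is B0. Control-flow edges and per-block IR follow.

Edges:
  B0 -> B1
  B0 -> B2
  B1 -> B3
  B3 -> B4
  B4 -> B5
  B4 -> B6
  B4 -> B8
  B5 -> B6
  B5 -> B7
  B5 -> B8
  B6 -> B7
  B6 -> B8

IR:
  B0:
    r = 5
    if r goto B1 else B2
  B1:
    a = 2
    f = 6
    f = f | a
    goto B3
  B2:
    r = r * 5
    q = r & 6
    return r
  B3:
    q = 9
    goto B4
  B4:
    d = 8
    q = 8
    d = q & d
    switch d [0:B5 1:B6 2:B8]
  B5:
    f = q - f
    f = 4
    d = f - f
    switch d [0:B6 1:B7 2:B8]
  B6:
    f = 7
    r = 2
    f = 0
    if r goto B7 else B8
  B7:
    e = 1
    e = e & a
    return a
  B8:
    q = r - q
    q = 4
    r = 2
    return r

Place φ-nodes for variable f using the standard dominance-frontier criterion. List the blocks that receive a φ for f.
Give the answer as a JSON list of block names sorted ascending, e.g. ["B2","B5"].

idom tree: B1←B0 B2←B0 B3←B1 B4←B3 B5←B4 B6←B4 B7←B4 B8←B4
Dom∩ at merges:
  B6: preds {B4,B5}: {B0,B1,B3,B4} ∩ {B0,B1,B3,B4,B5} = {B0,B1,B3,B4}; idom=B4
  B7: preds {B5,B6}: {B0,B1,B3,B4,B5} ∩ {B0,B1,B3,B4,B6} = {B0,B1,B3,B4}; idom=B4
  B8: preds {B4,B5,B6}: {B0,B1,B3,B4} ∩ {B0,B1,B3,B4,B5} ∩ {B0,B1,B3,B4,B6} = {B0,B1,B3,B4}; idom=B4

DF derivation:
  B6←B4: walk · to B4
  B6←B5: walk B5 to B4
  B7←B5: walk B5 to B4
  B7←B6: walk B6 to B4
  B8←B4: walk · to B4
  B8←B5: walk B5 to B4
  B8←B6: walk B6 to B4
  B0: DF=∅
  B1: DF=∅
  B2: DF=∅
  B3: DF=∅
  B4: DF=∅
  B5: DF={B6,B7,B8}
  B6: DF={B7,B8}
  B7: DF=∅
  B8: DF=∅

φ for f: defs {B1,B5,B6}
  DF⁺ = {B6,B7,B8}

Answer: ["B6", "B7", "B8"]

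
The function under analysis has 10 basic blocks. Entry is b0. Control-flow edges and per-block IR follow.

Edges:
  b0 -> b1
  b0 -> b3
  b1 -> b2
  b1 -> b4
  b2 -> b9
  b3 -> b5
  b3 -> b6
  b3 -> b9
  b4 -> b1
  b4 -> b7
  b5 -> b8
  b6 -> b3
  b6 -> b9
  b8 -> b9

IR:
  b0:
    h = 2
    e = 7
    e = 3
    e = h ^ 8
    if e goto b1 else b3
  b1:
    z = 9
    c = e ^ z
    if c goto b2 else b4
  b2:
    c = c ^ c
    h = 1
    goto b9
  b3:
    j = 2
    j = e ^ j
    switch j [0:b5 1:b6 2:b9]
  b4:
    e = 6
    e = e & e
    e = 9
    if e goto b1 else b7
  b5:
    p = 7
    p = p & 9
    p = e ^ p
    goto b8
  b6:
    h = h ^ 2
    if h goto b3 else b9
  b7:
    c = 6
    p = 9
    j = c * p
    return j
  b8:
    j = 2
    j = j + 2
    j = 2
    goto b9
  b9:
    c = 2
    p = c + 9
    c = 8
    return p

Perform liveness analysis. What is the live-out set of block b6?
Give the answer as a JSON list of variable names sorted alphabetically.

Answer: ["e", "h"]

Derivation:
Per-block:
  b0: {e,h} / ∅
  b1: {c,z} / {e}
  b2: {c,h} / {c}
  b3: {j} / {e}
  b4: {e} / ∅
  b5: {p} / {e}
  b6: {h} / {h}
  b7: {c,j,p} / ∅
  b8: {j} / ∅
  b9: {c,p} / ∅

Backward fixpoint:
  b0: in=∅ out={e,h}
  b1: in={e} out={c}
  b2: in={c} out=∅
  b3: in={e,h} out={e,h}
  b4: in=∅ out={e}
  b5: in={e} out=∅
  b6: in={e,h} out={e,h}
  b7: in=∅ out=∅
  b8: in=∅ out=∅
  b9: in=∅ out=∅

live-out(b6) = ["e", "h"]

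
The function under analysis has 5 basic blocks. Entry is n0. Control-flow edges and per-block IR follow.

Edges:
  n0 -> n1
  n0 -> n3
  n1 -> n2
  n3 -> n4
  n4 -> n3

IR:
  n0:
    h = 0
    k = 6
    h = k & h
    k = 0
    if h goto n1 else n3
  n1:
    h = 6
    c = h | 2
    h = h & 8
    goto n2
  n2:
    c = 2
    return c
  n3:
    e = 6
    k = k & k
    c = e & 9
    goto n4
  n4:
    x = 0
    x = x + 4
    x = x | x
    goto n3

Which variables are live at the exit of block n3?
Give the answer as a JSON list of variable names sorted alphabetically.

Answer: ["k"]

Analysis:
Per-block:
  n0: {h,k} / ∅
  n1: {c,h} / ∅
  n2: {c} / ∅
  n3: {c,e,k} / {k}
  n4: {x} / ∅

Backward fixpoint:
  live n0: ∅→{k}
  live n1: ∅→∅
  live n2: ∅→∅
  live n3: {k}→{k}
  live n4: {k}→{k}

live-out(n3) = ["k"]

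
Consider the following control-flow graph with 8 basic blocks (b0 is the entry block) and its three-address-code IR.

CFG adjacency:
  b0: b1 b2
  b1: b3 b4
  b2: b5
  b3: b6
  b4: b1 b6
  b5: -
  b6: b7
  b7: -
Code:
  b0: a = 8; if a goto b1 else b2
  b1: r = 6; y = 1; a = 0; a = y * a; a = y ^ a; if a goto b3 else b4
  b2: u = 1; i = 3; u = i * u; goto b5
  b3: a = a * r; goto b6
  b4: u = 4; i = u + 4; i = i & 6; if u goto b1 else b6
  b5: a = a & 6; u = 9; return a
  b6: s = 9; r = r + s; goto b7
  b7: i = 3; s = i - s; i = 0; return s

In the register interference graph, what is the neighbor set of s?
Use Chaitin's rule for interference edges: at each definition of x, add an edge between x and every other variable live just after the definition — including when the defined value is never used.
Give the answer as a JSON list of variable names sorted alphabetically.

Block summaries:
  b0 def {a} use ∅
  b1 def {a,r,y} use ∅
  b2 def {i,u} use ∅
  b3 def {a} use {a,r}
  b4 def {i,u} use ∅
  b5 def {a,u} use {a}
  b6 def {r,s} use {r}
  b7 def {i,s} use {s}

Backward fixpoint:
  live b0: ∅→{a}
  live b1: ∅→{a,r}
  live b2: {a}→{a}
  live b3: {a,r}→{r}
  live b4: {r}→{r}
  live b5: {a}→∅
  live b6: {r}→{s}
  live b7: {s}→∅

Interfere edges:
  a: {i,r,u,y}
  i: {a,r,s,u}
  r: {a,i,s,u,y}
  s: {i,r}
  u: {a,i,r}
  y: {a,r}

N(s) = ["i", "r"]

Answer: ["i", "r"]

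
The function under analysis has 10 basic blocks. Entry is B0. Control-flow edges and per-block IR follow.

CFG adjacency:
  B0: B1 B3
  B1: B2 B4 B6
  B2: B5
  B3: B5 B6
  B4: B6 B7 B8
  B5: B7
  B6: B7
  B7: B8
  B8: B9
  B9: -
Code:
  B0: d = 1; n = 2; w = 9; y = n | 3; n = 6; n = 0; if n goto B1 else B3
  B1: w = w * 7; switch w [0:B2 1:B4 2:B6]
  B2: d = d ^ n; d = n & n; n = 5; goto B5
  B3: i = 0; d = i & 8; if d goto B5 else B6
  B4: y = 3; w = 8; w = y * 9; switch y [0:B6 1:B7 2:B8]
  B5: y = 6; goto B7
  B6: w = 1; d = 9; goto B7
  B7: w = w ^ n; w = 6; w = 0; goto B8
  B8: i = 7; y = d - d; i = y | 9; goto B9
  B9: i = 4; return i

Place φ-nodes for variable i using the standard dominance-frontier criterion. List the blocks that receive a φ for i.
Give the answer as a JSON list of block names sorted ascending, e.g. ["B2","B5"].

Answer: ["B5", "B6", "B7", "B8"]

Working:
idom tree: B1←B0 B2←B1 B3←B0 B4←B1 B5←B0 B6←B0 B7←B0 B8←B0 B9←B8
Dom∩ at merges:
  B5: preds {B2,B3}: {B0,B1,B2} ∩ {B0,B3} = {B0}; idom=B0
  B6: preds {B1,B3,B4}: {B0,B1} ∩ {B0,B3} ∩ {B0,B1,B4} = {B0}; idom=B0
  B7: preds {B4,B5,B6}: {B0,B1,B4} ∩ {B0,B5} ∩ {B0,B6} = {B0}; idom=B0
  B8: preds {B4,B7}: {B0,B1,B4} ∩ {B0,B7} = {B0}; idom=B0

DF derivation:
  B5←B2: walk B2→B1 to B0
  B5←B3: walk B3 to B0
  B6←B1: walk B1 to B0
  B6←B3: walk B3 to B0
  B6←B4: walk B4→B1 to B0
  B7←B4: walk B4→B1 to B0
  B7←B5: walk B5 to B0
  B7←B6: walk B6 to B0
  B8←B4: walk B4→B1 to B0
  B8←B7: walk B7 to B0
  DF(B0)=∅
  DF(B1)={B5,B6,B7,B8}
  DF(B2)={B5}
  DF(B3)={B5,B6}
  DF(B4)={B6,B7,B8}
  DF(B5)={B7}
  DF(B6)={B7}
  DF(B7)={B8}
  DF(B8)=∅
  DF(B9)=∅

φ for i: defs {B3,B8,B9}
  DF⁺ = {B5,B6,B7,B8}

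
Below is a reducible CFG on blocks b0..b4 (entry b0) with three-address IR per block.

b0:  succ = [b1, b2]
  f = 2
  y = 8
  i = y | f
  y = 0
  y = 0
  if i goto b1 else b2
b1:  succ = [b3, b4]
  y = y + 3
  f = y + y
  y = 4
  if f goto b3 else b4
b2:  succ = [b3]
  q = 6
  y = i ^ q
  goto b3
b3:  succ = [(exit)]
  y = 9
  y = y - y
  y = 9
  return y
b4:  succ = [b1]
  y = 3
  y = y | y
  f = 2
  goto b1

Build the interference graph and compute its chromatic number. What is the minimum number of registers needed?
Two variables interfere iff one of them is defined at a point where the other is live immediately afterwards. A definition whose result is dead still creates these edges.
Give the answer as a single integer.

Answer: 2

Derivation:
def/use:
  b0: {f,i,y} / ∅
  b1: {f,y} / {y}
  b2: {q,y} / {i}
  b3: {y} / ∅
  b4: {f,y} / ∅

Backward fixpoint:
  b0: in=∅ out={i,y}
  b1: in={y} out=∅
  b2: in={i} out=∅
  b3: in=∅ out=∅
  b4: in=∅ out={y}

Conflict graph:
  f — {y}
  i — {q,y}
  q — {i}
  y — {f,i}

Registers:
  lower bound: {f,y} mutually conflict ⇒ χ ≥ 2
  assign f→c0 i→c0 q→c1 y→c1 — no edge inside a register ⇒ χ ≤ 2
  χ = 2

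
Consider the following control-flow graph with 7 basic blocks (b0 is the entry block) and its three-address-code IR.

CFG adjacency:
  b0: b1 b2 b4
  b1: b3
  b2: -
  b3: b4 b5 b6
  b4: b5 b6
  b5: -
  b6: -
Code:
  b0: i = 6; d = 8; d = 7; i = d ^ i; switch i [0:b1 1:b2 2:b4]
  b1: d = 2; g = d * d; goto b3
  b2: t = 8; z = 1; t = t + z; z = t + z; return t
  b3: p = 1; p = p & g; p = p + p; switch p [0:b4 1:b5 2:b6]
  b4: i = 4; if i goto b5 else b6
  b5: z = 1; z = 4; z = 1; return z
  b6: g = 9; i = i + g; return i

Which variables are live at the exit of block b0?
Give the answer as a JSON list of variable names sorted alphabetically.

Answer: ["i"]

Derivation:
def/use:
  b0: {d,i} / ∅
  b1: {d,g} / ∅
  b2: {t,z} / ∅
  b3: {p} / {g}
  b4: {i} / ∅
  b5: {z} / ∅
  b6: {g,i} / {i}

Live sets:
  b0 li=∅ lo={i}
  b1 li={i} lo={g,i}
  b2 li=∅ lo=∅
  b3 li={g,i} lo={i}
  b4 li=∅ lo={i}
  b5 li=∅ lo=∅
  b6 li={i} lo=∅

live-out(b0) = ["i"]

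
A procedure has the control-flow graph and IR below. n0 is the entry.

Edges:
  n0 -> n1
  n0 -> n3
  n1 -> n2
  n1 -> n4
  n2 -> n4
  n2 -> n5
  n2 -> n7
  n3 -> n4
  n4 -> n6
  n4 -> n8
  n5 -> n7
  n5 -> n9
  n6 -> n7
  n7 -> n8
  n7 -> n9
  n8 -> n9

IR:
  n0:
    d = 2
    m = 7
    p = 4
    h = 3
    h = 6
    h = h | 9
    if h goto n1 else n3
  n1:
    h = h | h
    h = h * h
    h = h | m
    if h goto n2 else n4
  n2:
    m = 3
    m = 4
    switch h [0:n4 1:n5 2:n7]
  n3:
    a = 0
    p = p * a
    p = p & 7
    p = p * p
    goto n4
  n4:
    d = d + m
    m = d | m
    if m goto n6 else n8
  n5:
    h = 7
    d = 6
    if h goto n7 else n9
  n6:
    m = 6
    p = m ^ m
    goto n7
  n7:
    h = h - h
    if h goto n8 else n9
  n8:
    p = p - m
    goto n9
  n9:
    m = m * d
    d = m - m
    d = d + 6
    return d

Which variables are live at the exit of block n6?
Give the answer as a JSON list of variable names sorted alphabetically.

Answer: ["d", "h", "m", "p"]

Derivation:
Per-block:
  n0: {d,h,m,p} / ∅
  n1: {h} / {h,m}
  n2: {m} / {h}
  n3: {a,p} / {p}
  n4: {d,m} / {d,m}
  n5: {d,h} / ∅
  n6: {m,p} / ∅
  n7: {h} / {h}
  n8: {p} / {m,p}
  n9: {d,m} / {d,m}

Backward fixpoint:
  n0: in=∅ out={d,h,m,p}
  n1: in={d,h,m,p} out={d,h,m,p}
  n2: in={d,h,p} out={d,h,m,p}
  n3: in={d,h,m,p} out={d,h,m,p}
  n4: in={d,h,m,p} out={d,h,m,p}
  n5: in={m,p} out={d,h,m,p}
  n6: in={d,h} out={d,h,m,p}
  n7: in={d,h,m,p} out={d,m,p}
  n8: in={d,m,p} out={d,m}
  n9: in={d,m} out=∅

live-out(n6) = ["d", "h", "m", "p"]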